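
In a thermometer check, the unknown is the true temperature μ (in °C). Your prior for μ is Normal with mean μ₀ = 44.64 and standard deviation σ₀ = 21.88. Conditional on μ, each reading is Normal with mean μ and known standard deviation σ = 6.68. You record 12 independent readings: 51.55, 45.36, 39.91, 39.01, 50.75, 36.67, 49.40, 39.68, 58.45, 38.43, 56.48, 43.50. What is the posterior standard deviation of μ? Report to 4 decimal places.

For Normal data with known variance σ², a Normal(μ₀, σ₀²) prior on μ is conjugate. Posterior precision = 1/σ₀² + n/σ²; posterior mean is the precision-weighted average of μ₀ and x̄.
σ₀² = 21.88² = 478.7344, σ² = 6.68² = 44.6224; σ² + n·σ₀² = 44.6224 + 12·478.7344 = 5789.4352.
Posterior precision = 1/σ₀² + n/σ² = 1/478.7344 + 12/44.6224 = (σ² + n·σ₀²)/(σ₀²σ²) = 5789.4352/(478.7344·44.6224); posterior variance σₙ² = σ₀²σ²/(σ² + n·σ₀²) = 478.7344·44.6224/5789.4352 = 3.689873.
Posterior SD = √σₙ² = √(478.7344·44.6224/5789.4352) = 1.9209.

1.9209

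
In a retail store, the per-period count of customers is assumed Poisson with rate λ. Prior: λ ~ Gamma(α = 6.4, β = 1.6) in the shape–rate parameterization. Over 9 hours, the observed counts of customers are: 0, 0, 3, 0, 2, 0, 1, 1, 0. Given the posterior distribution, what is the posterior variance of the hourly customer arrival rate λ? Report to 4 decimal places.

With a Gamma(shape α, rate β) prior, the Poisson likelihood is conjugate: the posterior is Gamma(α + ΣXᵢ, β + n).
Sum of counts S = 7 over n = 9 hours.
Posterior: Gamma(α+S, β+n) = Gamma(6.4+7, 1.6+9) = Gamma(13.4, 10.6).
Var = α/β² = 13.4/10.6² = 0.1193.

0.1193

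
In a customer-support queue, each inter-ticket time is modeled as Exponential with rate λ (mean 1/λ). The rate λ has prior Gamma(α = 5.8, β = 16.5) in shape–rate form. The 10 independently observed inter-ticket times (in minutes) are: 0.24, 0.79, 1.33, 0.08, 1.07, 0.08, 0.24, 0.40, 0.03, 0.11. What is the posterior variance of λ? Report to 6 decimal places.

With a Gamma(shape α, rate β) prior on the exponential rate λ, the posterior after n observations with total T = Σxᵢ is Gamma(α+n, β+T).
Sum of observations T = 4.37 minutes; n = 10.
Posterior: Gamma(5.8+10, 16.5+4.37) = Gamma(15.8, 20.87).
Var = α/β² = 0.036275.

0.036275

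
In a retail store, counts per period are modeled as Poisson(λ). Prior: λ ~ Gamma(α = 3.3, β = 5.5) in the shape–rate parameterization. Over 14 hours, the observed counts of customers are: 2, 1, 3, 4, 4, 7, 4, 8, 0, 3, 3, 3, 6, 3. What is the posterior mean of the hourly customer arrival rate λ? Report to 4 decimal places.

2.7846

With a Gamma(shape α, rate β) prior, the Poisson likelihood is conjugate: the posterior is Gamma(α + ΣXᵢ, β + n).
Sum of counts S = 51 over n = 14 hours.
Posterior: Gamma(α+S, β+n) = Gamma(3.3+51, 5.5+14) = Gamma(54.3, 19.5).
Posterior mean = α/β = 54.3/19.5 = 2.7846.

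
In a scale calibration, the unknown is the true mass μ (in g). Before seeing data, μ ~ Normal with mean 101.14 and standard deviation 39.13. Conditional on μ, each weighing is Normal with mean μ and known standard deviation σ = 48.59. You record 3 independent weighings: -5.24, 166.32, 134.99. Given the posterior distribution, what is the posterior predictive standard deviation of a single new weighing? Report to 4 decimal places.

For Normal data with known variance σ², a Normal(μ₀, σ₀²) prior on μ is conjugate. Posterior precision = 1/σ₀² + n/σ²; posterior mean is the precision-weighted average of μ₀ and x̄.
σ₀² = 39.13² = 1531.1569, σ² = 48.59² = 2360.9881; σ² + n·σ₀² = 2360.9881 + 3·1531.1569 = 6954.4588.
Posterior precision = 1/σ₀² + n/σ² = 1/1531.1569 + 3/2360.9881 = (σ² + n·σ₀²)/(σ₀²σ²) = 6954.4588/(1531.1569·2360.9881); posterior variance σₙ² = σ₀²σ²/(σ² + n·σ₀²) = 1531.1569·2360.9881/6954.4588 = 519.816613.
Predictive variance for one new observation = σₙ² + σ² = 1531.1569·2360.9881/6954.4588 + 2360.9881 = σ²·(σ₀² + 6954.4588)/6954.4588 = 2360.9881·8485.6157/6954.4588 = 2880.804713; SD = √(2360.9881·8485.6157/6954.4588) = 53.6731.

53.6731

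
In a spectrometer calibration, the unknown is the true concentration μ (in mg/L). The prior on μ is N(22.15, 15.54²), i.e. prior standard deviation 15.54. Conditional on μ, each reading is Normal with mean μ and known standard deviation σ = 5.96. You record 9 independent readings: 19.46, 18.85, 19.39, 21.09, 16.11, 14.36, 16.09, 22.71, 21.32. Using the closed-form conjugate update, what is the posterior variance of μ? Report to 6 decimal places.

For Normal data with known variance σ², a Normal(μ₀, σ₀²) prior on μ is conjugate. Posterior precision = 1/σ₀² + n/σ²; posterior mean is the precision-weighted average of μ₀ and x̄.
σ₀² = 15.54² = 241.4916, σ² = 5.96² = 35.5216; σ² + n·σ₀² = 35.5216 + 9·241.4916 = 2208.946.
Posterior precision = 1/σ₀² + n/σ² = 1/241.4916 + 9/35.5216 = (σ² + n·σ₀²)/(σ₀²σ²) = 2208.946/(241.4916·35.5216); posterior variance σₙ² = σ₀²σ²/(σ² + n·σ₀²) = 241.4916·35.5216/2208.946 = 3.883376.

3.883376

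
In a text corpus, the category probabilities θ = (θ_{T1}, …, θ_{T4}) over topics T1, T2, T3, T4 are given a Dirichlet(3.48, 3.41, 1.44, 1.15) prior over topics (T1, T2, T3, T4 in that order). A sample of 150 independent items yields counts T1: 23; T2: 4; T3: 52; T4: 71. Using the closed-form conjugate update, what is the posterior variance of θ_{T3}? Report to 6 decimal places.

The Dirichlet prior is conjugate to the Multinomial likelihood: each posterior αⱼ = prior αⱼ + observed count nⱼ.
Posterior concentration: (26.48, 7.41, 53.44, 72.15), total = 159.48.
Var[θ_j] = α_j(Σα−α_j)/((Σα)²(Σα+1)) = 53.44·106.04/(159.48²·160.48) = 0.001388.

0.001388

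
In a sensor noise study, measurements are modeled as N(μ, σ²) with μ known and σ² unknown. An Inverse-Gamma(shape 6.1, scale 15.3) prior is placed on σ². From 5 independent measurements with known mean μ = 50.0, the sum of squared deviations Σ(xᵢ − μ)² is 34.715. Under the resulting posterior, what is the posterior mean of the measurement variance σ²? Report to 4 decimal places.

With known mean μ and an Inverse-Gamma(α, β) prior on σ², the Normal likelihood is conjugate: posterior is Inv-Gamma(α + n/2, β + Σ(xᵢ−μ)²/2).
Posterior: Inv-Gamma(6.1 + 5/2, 15.3 + 34.715/2) = Inv-Gamma(8.60, 32.6575).
E[σ²|data] = β/(α−1) = 32.6575/7.60 = 4.2970.

4.2970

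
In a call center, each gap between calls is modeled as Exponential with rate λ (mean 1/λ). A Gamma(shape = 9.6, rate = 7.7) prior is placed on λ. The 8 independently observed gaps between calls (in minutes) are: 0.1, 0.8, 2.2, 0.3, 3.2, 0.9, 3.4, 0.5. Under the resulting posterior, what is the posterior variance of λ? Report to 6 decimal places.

0.048244

With a Gamma(shape α, rate β) prior on the exponential rate λ, the posterior after n observations with total T = Σxᵢ is Gamma(α+n, β+T).
Sum of observations T = 11.4 minutes; n = 8.
Posterior: Gamma(9.6+8, 7.7+11.4) = Gamma(17.6, 19.1).
Var = α/β² = 0.048244.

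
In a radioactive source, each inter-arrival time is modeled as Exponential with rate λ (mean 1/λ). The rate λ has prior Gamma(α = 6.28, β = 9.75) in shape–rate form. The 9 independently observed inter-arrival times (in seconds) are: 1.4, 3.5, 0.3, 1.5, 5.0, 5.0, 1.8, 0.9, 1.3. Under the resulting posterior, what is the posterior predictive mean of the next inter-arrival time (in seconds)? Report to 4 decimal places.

2.1324

With a Gamma(shape α, rate β) prior on the exponential rate λ, the posterior after n observations with total T = Σxᵢ is Gamma(α+n, β+T).
Sum of observations T = 20.7 seconds; n = 9.
Posterior: Gamma(6.28+9, 9.75+20.7) = Gamma(15.28, 30.45).
The predictive distribution for the next observation is Lomax; its mean is β/(α−1) = 30.45/14.28 = 2.1324.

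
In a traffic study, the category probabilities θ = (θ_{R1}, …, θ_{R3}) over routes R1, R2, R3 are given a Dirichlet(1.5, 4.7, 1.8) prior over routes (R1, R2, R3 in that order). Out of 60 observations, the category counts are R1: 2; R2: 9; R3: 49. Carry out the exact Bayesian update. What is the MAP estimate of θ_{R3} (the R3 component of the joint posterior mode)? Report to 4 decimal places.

0.7662

The Dirichlet prior is conjugate to the Multinomial likelihood: each posterior αⱼ = prior αⱼ + observed count nⱼ.
Posterior concentration: (3.5, 13.7, 50.8), total = 68.0.
Joint mode component: (α_{R3}−1)/(Σα−K) = 49.8/65.0 = 0.7662.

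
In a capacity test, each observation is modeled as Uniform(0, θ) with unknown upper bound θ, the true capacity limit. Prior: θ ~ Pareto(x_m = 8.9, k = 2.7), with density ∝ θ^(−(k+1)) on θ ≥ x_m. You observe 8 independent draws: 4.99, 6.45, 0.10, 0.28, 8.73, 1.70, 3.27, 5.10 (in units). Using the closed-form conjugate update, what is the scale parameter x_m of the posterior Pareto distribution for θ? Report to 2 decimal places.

8.90

A Pareto(scale x_m, shape k) prior on the upper bound θ of Uniform(0, θ) is conjugate: posterior is Pareto(max(x_m, max xᵢ), k + n).
Sample maximum = 8.73; prior scale x_m = 8.9 → posterior scale = max = 8.90.
Posterior shape = 2.7 + 8 = 10.7.
Posterior scale x_m = 8.90.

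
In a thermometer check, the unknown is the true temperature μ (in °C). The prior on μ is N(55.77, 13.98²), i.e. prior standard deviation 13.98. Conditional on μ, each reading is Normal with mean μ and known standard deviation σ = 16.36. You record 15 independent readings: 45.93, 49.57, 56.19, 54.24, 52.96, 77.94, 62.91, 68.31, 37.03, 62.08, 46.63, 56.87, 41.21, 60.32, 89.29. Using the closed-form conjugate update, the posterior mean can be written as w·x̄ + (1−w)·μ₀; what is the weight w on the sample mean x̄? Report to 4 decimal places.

0.9163

For Normal data with known variance σ², a Normal(μ₀, σ₀²) prior on μ is conjugate. Posterior precision = 1/σ₀² + n/σ²; posterior mean is the precision-weighted average of μ₀ and x̄.
σ₀² = 13.98² = 195.4404, σ² = 16.36² = 267.6496. Prior precision 1/σ₀² = 1/195.4404; data precision n/σ² = 15/267.6496.
w = (n/σ²)/(1/σ₀² + n/σ²) = n·σ₀²/(σ² + n·σ₀²) = 15·195.4404/(267.6496 + 15·195.4404) = 2931.606/3199.2556 = 0.9163.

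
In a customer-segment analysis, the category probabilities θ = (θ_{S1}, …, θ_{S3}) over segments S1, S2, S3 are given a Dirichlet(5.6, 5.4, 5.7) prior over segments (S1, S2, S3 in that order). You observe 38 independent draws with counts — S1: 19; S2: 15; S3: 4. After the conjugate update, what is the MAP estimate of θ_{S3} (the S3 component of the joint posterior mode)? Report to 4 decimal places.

0.1683

The Dirichlet prior is conjugate to the Multinomial likelihood: each posterior αⱼ = prior αⱼ + observed count nⱼ.
Posterior concentration: (24.6, 20.4, 9.7), total = 54.7.
Joint mode component: (α_{S3}−1)/(Σα−K) = 8.7/51.7 = 0.1683.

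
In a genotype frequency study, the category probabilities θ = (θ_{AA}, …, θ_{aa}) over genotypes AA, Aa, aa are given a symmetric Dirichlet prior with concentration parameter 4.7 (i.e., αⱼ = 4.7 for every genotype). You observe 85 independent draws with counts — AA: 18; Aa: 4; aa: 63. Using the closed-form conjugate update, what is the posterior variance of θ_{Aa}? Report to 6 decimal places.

0.000800

The Dirichlet prior is conjugate to the Multinomial likelihood: each posterior αⱼ = prior αⱼ + observed count nⱼ.
Posterior concentration: (22.7, 8.7, 67.7), total = 99.1.
Var[θ_j] = α_j(Σα−α_j)/((Σα)²(Σα+1)) = 8.7·90.4/(99.1²·100.1) = 0.000800.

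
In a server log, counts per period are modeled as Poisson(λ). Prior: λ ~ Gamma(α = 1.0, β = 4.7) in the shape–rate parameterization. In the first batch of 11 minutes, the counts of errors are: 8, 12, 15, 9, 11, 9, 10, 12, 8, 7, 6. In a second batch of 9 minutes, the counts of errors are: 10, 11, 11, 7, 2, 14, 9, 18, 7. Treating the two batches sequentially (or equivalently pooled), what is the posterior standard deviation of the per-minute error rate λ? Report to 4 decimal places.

0.5682

With a Gamma(shape α, rate β) prior, the Poisson likelihood is conjugate: the posterior is Gamma(α + ΣXᵢ, β + n).
Batch 1: sum of counts S = 107 over n = 11 minutes.
After batch 1: Gamma(α+S, β+n) = Gamma(1.0+107, 4.7+11) = Gamma(108.0, 15.7).
Batch 2: sum of counts S = 89 over n = 9 minutes.
After batch 2: Gamma(α+S, β+n) = Gamma(108.0+89, 15.7+9) = Gamma(197.0, 24.7).
SD = √α/β = √197.0/24.7 = 0.5682.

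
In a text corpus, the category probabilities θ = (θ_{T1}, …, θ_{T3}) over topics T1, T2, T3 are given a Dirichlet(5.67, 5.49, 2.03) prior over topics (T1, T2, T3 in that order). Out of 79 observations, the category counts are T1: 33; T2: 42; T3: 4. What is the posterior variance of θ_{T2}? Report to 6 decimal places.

0.002680

The Dirichlet prior is conjugate to the Multinomial likelihood: each posterior αⱼ = prior αⱼ + observed count nⱼ.
Posterior concentration: (38.67, 47.49, 6.03), total = 92.19.
Var[θ_j] = α_j(Σα−α_j)/((Σα)²(Σα+1)) = 47.49·44.70/(92.19²·93.19) = 0.002680.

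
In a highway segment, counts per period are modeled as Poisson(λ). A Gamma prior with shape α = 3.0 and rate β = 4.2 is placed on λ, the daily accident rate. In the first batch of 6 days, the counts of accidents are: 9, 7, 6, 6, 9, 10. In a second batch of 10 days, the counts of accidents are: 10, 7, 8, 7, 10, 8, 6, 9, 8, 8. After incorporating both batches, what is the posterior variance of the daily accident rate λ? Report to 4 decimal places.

With a Gamma(shape α, rate β) prior, the Poisson likelihood is conjugate: the posterior is Gamma(α + ΣXᵢ, β + n).
Batch 1: sum of counts S = 47 over n = 6 days.
After batch 1: Gamma(α+S, β+n) = Gamma(3.0+47, 4.2+6) = Gamma(50.0, 10.2).
Batch 2: sum of counts S = 81 over n = 10 days.
After batch 2: Gamma(α+S, β+n) = Gamma(50.0+81, 10.2+10) = Gamma(131.0, 20.2).
Var = α/β² = 131.0/20.2² = 0.3210.

0.3210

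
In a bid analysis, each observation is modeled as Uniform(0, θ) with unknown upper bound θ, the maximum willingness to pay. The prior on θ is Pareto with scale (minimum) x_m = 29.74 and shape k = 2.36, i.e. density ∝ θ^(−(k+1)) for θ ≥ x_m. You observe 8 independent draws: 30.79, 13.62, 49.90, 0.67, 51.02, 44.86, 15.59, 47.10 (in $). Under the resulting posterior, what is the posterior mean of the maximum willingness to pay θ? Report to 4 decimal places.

56.4709

A Pareto(scale x_m, shape k) prior on the upper bound θ of Uniform(0, θ) is conjugate: posterior is Pareto(max(x_m, max xᵢ), k + n).
Sample maximum = 51.02; prior scale x_m = 29.74 → posterior scale = max = 51.02.
Posterior shape = 2.36 + 8 = 10.36.
E[θ|data] = k·x_m/(k−1) = 10.36·51.02/9.36 = 56.4709.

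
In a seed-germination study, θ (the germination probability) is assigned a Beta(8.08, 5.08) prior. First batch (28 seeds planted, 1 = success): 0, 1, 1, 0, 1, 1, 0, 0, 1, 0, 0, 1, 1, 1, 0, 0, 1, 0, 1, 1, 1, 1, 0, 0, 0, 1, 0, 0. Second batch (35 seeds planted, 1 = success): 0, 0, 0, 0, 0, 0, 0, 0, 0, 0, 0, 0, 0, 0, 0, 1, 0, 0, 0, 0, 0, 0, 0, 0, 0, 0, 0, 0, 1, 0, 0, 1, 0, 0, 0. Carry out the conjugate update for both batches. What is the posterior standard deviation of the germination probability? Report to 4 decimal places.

0.0535

The Beta prior is conjugate to a Binomial/Bernoulli likelihood; the update adds successes to α and failures to β.
After batch 1: Beta(8.08+14, 5.08+14) = Beta(22.08, 19.08).
After batch 2: Beta(22.08+3, 19.08+32) = Beta(25.08, 51.08).
Var = αβ/((α+β)²(α+β+1)) = 25.08·51.08/(76.16²·77.16) = 0.00286241; SD = √0.00286241 = 0.0535.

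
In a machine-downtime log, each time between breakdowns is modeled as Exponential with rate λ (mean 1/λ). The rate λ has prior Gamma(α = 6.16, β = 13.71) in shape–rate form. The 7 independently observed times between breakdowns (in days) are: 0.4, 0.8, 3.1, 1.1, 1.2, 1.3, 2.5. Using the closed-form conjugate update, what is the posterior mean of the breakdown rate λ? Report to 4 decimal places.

0.5458

With a Gamma(shape α, rate β) prior on the exponential rate λ, the posterior after n observations with total T = Σxᵢ is Gamma(α+n, β+T).
Sum of observations T = 10.4 days; n = 7.
Posterior: Gamma(6.16+7, 13.71+10.4) = Gamma(13.16, 24.11).
Posterior mean of λ = α/β = 13.16/24.11 = 0.5458.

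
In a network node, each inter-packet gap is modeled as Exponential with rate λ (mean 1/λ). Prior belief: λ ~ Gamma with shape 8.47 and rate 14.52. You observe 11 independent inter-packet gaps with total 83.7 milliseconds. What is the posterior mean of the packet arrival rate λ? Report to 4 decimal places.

0.1982

With a Gamma(shape α, rate β) prior on the exponential rate λ, the posterior after n observations with total T = Σxᵢ is Gamma(α+n, β+T).
Posterior: Gamma(8.47+11, 14.52+83.7) = Gamma(19.47, 98.22).
Posterior mean of λ = α/β = 19.47/98.22 = 0.1982.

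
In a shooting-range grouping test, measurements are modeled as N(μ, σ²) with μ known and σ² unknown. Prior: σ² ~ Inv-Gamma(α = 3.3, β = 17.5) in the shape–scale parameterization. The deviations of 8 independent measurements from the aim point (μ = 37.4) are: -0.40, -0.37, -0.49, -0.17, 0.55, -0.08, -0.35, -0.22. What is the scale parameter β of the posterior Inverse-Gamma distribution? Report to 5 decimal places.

18.02285

With known mean μ and an Inverse-Gamma(α, β) prior on σ², the Normal likelihood is conjugate: posterior is Inv-Gamma(α + n/2, β + Σ(xᵢ−μ)²/2).
Σ(xᵢ−μ)² = (-0.40)² + (-0.37)² + (-0.49)² + (-0.17)² + (0.55)² + (-0.08)² + (-0.35)² + (-0.22)² = 1.0457.
Posterior: Inv-Gamma(3.3 + 8/2, 17.5 + 1.0457/2) = Inv-Gamma(7.30, 18.02285).
Posterior β = 18.02285.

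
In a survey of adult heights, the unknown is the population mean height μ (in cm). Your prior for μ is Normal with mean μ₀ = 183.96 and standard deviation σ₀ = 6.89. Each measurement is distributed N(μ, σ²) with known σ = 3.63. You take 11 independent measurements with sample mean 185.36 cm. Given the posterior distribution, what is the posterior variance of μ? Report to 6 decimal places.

For Normal data with known variance σ², a Normal(μ₀, σ₀²) prior on μ is conjugate. Posterior precision = 1/σ₀² + n/σ²; posterior mean is the precision-weighted average of μ₀ and x̄.
σ₀² = 6.89² = 47.4721, σ² = 3.63² = 13.1769; σ² + n·σ₀² = 13.1769 + 11·47.4721 = 535.37.
Posterior precision = 1/σ₀² + n/σ² = 1/47.4721 + 11/13.1769 = (σ² + n·σ₀²)/(σ₀²σ²) = 535.37/(47.4721·13.1769); posterior variance σₙ² = σ₀²σ²/(σ² + n·σ₀²) = 47.4721·13.1769/535.37 = 1.168416.

1.168416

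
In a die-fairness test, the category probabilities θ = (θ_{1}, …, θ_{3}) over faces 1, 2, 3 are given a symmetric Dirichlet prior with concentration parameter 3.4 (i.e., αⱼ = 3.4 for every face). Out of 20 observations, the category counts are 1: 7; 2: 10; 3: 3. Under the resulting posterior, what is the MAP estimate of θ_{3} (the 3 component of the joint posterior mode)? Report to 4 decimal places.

The Dirichlet prior is conjugate to the Multinomial likelihood: each posterior αⱼ = prior αⱼ + observed count nⱼ.
Posterior concentration: (10.4, 13.4, 6.4), total = 30.2.
Joint mode component: (α_{3}−1)/(Σα−K) = 5.4/27.2 = 0.1985.

0.1985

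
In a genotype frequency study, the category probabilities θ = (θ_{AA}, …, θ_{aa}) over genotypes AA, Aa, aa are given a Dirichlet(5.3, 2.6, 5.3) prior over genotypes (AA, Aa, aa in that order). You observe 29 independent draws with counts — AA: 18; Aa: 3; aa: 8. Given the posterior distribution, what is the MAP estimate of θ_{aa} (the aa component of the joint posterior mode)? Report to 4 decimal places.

The Dirichlet prior is conjugate to the Multinomial likelihood: each posterior αⱼ = prior αⱼ + observed count nⱼ.
Posterior concentration: (23.3, 5.6, 13.3), total = 42.2.
Joint mode component: (α_{aa}−1)/(Σα−K) = 12.3/39.2 = 0.3138.

0.3138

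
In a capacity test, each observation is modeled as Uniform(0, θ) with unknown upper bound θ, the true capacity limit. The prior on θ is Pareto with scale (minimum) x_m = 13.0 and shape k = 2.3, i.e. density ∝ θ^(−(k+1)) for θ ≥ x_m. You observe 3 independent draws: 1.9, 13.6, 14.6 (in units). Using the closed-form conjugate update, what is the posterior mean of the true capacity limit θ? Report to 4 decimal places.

17.9953

A Pareto(scale x_m, shape k) prior on the upper bound θ of Uniform(0, θ) is conjugate: posterior is Pareto(max(x_m, max xᵢ), k + n).
Sample maximum = 14.6; prior scale x_m = 13.0 → posterior scale = max = 14.6.
Posterior shape = 2.3 + 3 = 5.3.
E[θ|data] = k·x_m/(k−1) = 5.3·14.6/4.3 = 17.9953.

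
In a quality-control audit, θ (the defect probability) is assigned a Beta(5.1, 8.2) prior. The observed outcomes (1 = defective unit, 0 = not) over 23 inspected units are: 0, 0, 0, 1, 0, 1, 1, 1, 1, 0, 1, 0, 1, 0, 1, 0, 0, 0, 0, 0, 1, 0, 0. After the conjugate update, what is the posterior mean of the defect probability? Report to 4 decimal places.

0.3884

The Beta prior is conjugate to a Binomial/Bernoulli likelihood; the update adds successes to α and failures to β.
Posterior: Beta(α+k, β+n−k) = Beta(5.1+9, 8.2+14) = Beta(14.1, 22.2).
Posterior mean = α/(α+β) = 14.1/36.3 = 0.3884.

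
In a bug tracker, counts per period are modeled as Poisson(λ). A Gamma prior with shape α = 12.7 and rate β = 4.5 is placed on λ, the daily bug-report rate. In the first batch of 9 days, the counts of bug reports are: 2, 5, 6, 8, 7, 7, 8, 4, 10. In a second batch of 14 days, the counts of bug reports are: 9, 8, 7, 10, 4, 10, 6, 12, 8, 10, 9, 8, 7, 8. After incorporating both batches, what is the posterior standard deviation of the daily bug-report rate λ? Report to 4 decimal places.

0.4955

With a Gamma(shape α, rate β) prior, the Poisson likelihood is conjugate: the posterior is Gamma(α + ΣXᵢ, β + n).
Batch 1: sum of counts S = 57 over n = 9 days.
After batch 1: Gamma(α+S, β+n) = Gamma(12.7+57, 4.5+9) = Gamma(69.7, 13.5).
Batch 2: sum of counts S = 116 over n = 14 days.
After batch 2: Gamma(α+S, β+n) = Gamma(69.7+116, 13.5+14) = Gamma(185.7, 27.5).
SD = √α/β = √185.7/27.5 = 0.4955.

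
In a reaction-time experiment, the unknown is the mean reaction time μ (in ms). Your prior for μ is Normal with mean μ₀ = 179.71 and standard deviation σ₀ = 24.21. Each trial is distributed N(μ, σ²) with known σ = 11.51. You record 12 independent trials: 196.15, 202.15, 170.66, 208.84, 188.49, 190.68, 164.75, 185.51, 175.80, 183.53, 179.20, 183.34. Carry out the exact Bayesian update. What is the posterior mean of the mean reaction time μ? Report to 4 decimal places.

185.6465

For Normal data with known variance σ², a Normal(μ₀, σ₀²) prior on μ is conjugate. Posterior precision = 1/σ₀² + n/σ²; posterior mean is the precision-weighted average of μ₀ and x̄.
Σxᵢ = 196.15 + 202.15 + 170.66 + 208.84 + 188.49 + 190.68 + 164.75 + 185.51 + 175.80 + 183.53 + 179.20 + 183.34 = 2229.1, so n·x̄ = 2229.1.
σ₀² = 24.21² = 586.1241, σ² = 11.51² = 132.4801; σ² + n·σ₀² = 132.4801 + 12·586.1241 = 7165.9693.
Posterior mean = (μ₀/σ₀² + n·x̄/σ²)/(1/σ₀² + n/σ²) = (σ²·μ₀ + σ₀²·n·x̄)/(σ² + n·σ₀²) = (132.4801·179.71 + 586.1241·2229.1)/7165.9693 = 1330337.230081/7165.9693 = 185.6465.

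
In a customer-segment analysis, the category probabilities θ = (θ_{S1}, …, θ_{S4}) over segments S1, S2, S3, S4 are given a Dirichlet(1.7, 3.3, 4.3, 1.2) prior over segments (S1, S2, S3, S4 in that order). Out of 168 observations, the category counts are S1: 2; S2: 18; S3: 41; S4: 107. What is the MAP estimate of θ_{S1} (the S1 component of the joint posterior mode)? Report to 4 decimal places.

The Dirichlet prior is conjugate to the Multinomial likelihood: each posterior αⱼ = prior αⱼ + observed count nⱼ.
Posterior concentration: (3.7, 21.3, 45.3, 108.2), total = 178.5.
Joint mode component: (α_{S1}−1)/(Σα−K) = 2.7/174.5 = 0.0155.

0.0155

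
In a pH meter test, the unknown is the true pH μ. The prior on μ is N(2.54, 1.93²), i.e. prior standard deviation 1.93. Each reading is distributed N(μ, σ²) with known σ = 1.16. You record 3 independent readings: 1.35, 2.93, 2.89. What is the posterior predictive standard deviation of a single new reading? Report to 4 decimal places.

1.3213

For Normal data with known variance σ², a Normal(μ₀, σ₀²) prior on μ is conjugate. Posterior precision = 1/σ₀² + n/σ²; posterior mean is the precision-weighted average of μ₀ and x̄.
σ₀² = 1.93² = 3.7249, σ² = 1.16² = 1.3456; σ² + n·σ₀² = 1.3456 + 3·3.7249 = 12.5203.
Posterior precision = 1/σ₀² + n/σ² = 1/3.7249 + 3/1.3456 = (σ² + n·σ₀²)/(σ₀²σ²) = 12.5203/(3.7249·1.3456); posterior variance σₙ² = σ₀²σ²/(σ² + n·σ₀²) = 3.7249·1.3456/12.5203 = 0.400328.
Predictive variance for one new observation = σₙ² + σ² = 3.7249·1.3456/12.5203 + 1.3456 = σ²·(σ₀² + 12.5203)/12.5203 = 1.3456·16.2452/12.5203 = 1.745928; SD = √(1.3456·16.2452/12.5203) = 1.3213.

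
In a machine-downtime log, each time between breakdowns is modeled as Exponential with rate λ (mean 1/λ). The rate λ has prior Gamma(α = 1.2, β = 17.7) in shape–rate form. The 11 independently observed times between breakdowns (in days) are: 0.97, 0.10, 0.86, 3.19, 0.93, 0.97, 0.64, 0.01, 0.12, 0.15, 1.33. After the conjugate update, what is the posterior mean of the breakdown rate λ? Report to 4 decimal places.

0.4524

With a Gamma(shape α, rate β) prior on the exponential rate λ, the posterior after n observations with total T = Σxᵢ is Gamma(α+n, β+T).
Sum of observations T = 9.27 days; n = 11.
Posterior: Gamma(1.2+11, 17.7+9.27) = Gamma(12.2, 26.97).
Posterior mean of λ = α/β = 12.2/26.97 = 0.4524.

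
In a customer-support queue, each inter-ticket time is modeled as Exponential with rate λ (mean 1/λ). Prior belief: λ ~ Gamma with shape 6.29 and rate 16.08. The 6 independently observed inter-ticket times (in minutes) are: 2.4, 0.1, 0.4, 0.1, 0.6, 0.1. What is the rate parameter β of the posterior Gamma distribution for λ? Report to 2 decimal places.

With a Gamma(shape α, rate β) prior on the exponential rate λ, the posterior after n observations with total T = Σxᵢ is Gamma(α+n, β+T).
Sum of observations T = 3.7 minutes; n = 6.
Posterior: Gamma(6.29+6, 16.08+3.7) = Gamma(12.29, 19.78).
Posterior β = 19.78.

19.78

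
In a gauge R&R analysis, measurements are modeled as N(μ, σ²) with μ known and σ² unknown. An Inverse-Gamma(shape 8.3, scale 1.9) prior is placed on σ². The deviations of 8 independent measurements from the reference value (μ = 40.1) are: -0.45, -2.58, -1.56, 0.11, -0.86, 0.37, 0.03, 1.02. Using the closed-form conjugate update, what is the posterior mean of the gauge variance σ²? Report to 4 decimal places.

With known mean μ and an Inverse-Gamma(α, β) prior on σ², the Normal likelihood is conjugate: posterior is Inv-Gamma(α + n/2, β + Σ(xᵢ−μ)²/2).
Σ(xᵢ−μ)² = (-0.45)² + (-2.58)² + (-1.56)² + (0.11)² + (-0.86)² + (0.37)² + (0.03)² + (1.02)² = 11.2224.
Posterior: Inv-Gamma(8.3 + 8/2, 1.9 + 11.2224/2) = Inv-Gamma(12.30, 7.51120).
E[σ²|data] = β/(α−1) = 7.51120/11.30 = 0.6647.

0.6647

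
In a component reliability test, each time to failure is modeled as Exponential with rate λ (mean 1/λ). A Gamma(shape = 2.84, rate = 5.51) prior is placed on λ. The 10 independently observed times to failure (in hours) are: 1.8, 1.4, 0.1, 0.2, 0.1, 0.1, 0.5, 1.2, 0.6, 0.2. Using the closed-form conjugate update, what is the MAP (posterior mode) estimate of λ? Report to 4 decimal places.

1.0111

With a Gamma(shape α, rate β) prior on the exponential rate λ, the posterior after n observations with total T = Σxᵢ is Gamma(α+n, β+T).
Sum of observations T = 6.2 hours; n = 10.
Posterior: Gamma(2.84+10, 5.51+6.2) = Gamma(12.84, 11.71).
Mode = (α−1)/β = 1.0111.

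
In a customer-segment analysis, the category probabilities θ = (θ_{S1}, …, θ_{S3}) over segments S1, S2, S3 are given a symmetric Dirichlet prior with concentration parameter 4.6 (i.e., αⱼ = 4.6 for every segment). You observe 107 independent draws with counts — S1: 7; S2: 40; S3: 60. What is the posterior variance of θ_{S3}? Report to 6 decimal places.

0.002043

The Dirichlet prior is conjugate to the Multinomial likelihood: each posterior αⱼ = prior αⱼ + observed count nⱼ.
Posterior concentration: (11.6, 44.6, 64.6), total = 120.8.
Var[θ_j] = α_j(Σα−α_j)/((Σα)²(Σα+1)) = 64.6·56.2/(120.8²·121.8) = 0.002043.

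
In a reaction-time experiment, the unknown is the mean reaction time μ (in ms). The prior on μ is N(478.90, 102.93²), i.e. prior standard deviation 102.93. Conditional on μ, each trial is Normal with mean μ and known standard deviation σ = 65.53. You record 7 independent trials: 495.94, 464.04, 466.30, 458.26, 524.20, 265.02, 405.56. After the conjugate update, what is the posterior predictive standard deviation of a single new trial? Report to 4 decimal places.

For Normal data with known variance σ², a Normal(μ₀, σ₀²) prior on μ is conjugate. Posterior precision = 1/σ₀² + n/σ²; posterior mean is the precision-weighted average of μ₀ and x̄.
σ₀² = 102.93² = 10594.5849, σ² = 65.53² = 4294.1809; σ² + n·σ₀² = 4294.1809 + 7·10594.5849 = 78456.2752.
Posterior precision = 1/σ₀² + n/σ² = 1/10594.5849 + 7/4294.1809 = (σ² + n·σ₀²)/(σ₀²σ²) = 78456.2752/(10594.5849·4294.1809); posterior variance σₙ² = σ₀²σ²/(σ² + n·σ₀²) = 10594.5849·4294.1809/78456.2752 = 579.877951.
Predictive variance for one new observation = σₙ² + σ² = 10594.5849·4294.1809/78456.2752 + 4294.1809 = σ²·(σ₀² + 78456.2752)/78456.2752 = 4294.1809·89050.8601/78456.2752 = 4874.058851; SD = √(4294.1809·89050.8601/78456.2752) = 69.8145.

69.8145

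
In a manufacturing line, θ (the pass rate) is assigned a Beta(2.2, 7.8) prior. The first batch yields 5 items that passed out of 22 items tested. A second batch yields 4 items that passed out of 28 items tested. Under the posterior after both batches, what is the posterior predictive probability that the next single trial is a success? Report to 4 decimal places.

0.1867

The Beta prior is conjugate to a Binomial/Bernoulli likelihood; the update adds successes to α and failures to β.
After batch 1: Beta(2.2+5, 7.8+17) = Beta(7.2, 24.8).
After batch 2: Beta(7.2+4, 24.8+24) = Beta(11.2, 48.8).
For a single future Bernoulli trial, P(success | data) = α/(α+β) = 0.1867.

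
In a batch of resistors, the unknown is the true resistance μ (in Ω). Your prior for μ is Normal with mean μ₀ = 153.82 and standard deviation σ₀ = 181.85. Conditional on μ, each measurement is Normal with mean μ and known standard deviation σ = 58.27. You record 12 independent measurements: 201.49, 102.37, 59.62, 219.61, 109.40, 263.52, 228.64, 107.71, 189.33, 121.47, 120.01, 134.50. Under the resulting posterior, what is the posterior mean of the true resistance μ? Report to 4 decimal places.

154.7975

For Normal data with known variance σ², a Normal(μ₀, σ₀²) prior on μ is conjugate. Posterior precision = 1/σ₀² + n/σ²; posterior mean is the precision-weighted average of μ₀ and x̄.
Σxᵢ = 201.49 + 102.37 + 59.62 + 219.61 + 109.40 + 263.52 + 228.64 + 107.71 + 189.33 + 121.47 + 120.01 + 134.50 = 1857.67, so n·x̄ = 1857.67.
σ₀² = 181.85² = 33069.4225, σ² = 58.27² = 3395.3929; σ² + n·σ₀² = 3395.3929 + 12·33069.4225 = 400228.4629.
Posterior mean = (μ₀/σ₀² + n·x̄/σ²)/(1/σ₀² + n/σ²) = (σ²·μ₀ + σ₀²·n·x̄)/(σ² + n·σ₀²) = (3395.3929·153.82 + 33069.4225·1857.67)/400228.4629 = 61954353.431453/400228.4629 = 154.7975.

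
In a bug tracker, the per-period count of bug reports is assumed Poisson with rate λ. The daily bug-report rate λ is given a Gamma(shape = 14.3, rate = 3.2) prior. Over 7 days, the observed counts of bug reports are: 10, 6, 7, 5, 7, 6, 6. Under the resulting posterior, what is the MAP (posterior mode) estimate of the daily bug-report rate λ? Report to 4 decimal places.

With a Gamma(shape α, rate β) prior, the Poisson likelihood is conjugate: the posterior is Gamma(α + ΣXᵢ, β + n).
Sum of counts S = 47 over n = 7 days.
Posterior: Gamma(α+S, β+n) = Gamma(14.3+47, 3.2+7) = Gamma(61.3, 10.2).
Mode of Gamma(α,β) for α≥1 is (α−1)/β = 60.3/10.2 = 5.9118.

5.9118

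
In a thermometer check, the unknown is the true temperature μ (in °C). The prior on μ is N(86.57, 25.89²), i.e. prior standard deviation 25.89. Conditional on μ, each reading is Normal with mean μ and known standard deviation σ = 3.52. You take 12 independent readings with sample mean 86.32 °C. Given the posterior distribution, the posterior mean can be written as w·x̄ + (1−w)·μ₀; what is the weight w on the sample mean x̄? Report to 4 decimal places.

For Normal data with known variance σ², a Normal(μ₀, σ₀²) prior on μ is conjugate. Posterior precision = 1/σ₀² + n/σ²; posterior mean is the precision-weighted average of μ₀ and x̄.
σ₀² = 25.89² = 670.2921, σ² = 3.52² = 12.3904. Prior precision 1/σ₀² = 1/670.2921; data precision n/σ² = 12/12.3904.
w = (n/σ²)/(1/σ₀² + n/σ²) = n·σ₀²/(σ² + n·σ₀²) = 12·670.2921/(12.3904 + 12·670.2921) = 8043.5052/8055.8956 = 0.9985.

0.9985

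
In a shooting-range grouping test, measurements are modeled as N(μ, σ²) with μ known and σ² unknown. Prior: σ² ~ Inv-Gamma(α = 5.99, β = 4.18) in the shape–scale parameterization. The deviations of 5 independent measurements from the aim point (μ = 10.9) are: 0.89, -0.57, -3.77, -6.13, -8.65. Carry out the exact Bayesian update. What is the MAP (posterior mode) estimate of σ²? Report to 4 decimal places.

7.1701

With known mean μ and an Inverse-Gamma(α, β) prior on σ², the Normal likelihood is conjugate: posterior is Inv-Gamma(α + n/2, β + Σ(xᵢ−μ)²/2).
Σ(xᵢ−μ)² = (0.89)² + (-0.57)² + (-3.77)² + (-6.13)² + (-8.65)² = 127.7293.
Posterior: Inv-Gamma(5.99 + 5/2, 4.18 + 127.7293/2) = Inv-Gamma(8.49, 68.04465).
Mode = β/(α+1) = 68.04465/9.49 = 7.1701.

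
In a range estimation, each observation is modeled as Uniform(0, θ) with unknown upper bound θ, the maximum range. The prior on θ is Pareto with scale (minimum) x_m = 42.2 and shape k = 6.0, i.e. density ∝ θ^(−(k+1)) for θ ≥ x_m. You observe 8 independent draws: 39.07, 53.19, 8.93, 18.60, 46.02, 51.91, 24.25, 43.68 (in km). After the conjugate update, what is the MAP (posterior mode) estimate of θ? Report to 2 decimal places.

A Pareto(scale x_m, shape k) prior on the upper bound θ of Uniform(0, θ) is conjugate: posterior is Pareto(max(x_m, max xᵢ), k + n).
Sample maximum = 53.19; prior scale x_m = 42.2 → posterior scale = max = 53.19.
Posterior shape = 6.0 + 8 = 14.0.
The Pareto density is decreasing on [x_m, ∞), so the mode is x_m = 53.19.

53.19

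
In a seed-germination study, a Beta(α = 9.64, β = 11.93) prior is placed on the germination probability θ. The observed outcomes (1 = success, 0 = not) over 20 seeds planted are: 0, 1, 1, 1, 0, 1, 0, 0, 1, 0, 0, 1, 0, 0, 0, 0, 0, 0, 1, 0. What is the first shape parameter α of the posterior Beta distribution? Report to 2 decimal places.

16.64

The Beta prior is conjugate to a Binomial/Bernoulli likelihood; the update adds successes to α and failures to β.
Posterior: Beta(α+k, β+n−k) = Beta(9.64+7, 11.93+13) = Beta(16.64, 24.93).
Posterior α = 16.64.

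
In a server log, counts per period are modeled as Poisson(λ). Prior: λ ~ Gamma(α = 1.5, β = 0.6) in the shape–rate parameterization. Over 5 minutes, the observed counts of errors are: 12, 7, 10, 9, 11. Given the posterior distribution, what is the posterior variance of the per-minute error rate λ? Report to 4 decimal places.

1.6103

With a Gamma(shape α, rate β) prior, the Poisson likelihood is conjugate: the posterior is Gamma(α + ΣXᵢ, β + n).
Sum of counts S = 49 over n = 5 minutes.
Posterior: Gamma(α+S, β+n) = Gamma(1.5+49, 0.6+5) = Gamma(50.5, 5.6).
Var = α/β² = 50.5/5.6² = 1.6103.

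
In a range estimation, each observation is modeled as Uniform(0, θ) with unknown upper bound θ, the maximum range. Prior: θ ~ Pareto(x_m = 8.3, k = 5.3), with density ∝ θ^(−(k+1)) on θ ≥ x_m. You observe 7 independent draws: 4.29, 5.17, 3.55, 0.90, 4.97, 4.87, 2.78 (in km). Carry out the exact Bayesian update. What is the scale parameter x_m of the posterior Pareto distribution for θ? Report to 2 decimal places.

A Pareto(scale x_m, shape k) prior on the upper bound θ of Uniform(0, θ) is conjugate: posterior is Pareto(max(x_m, max xᵢ), k + n).
Sample maximum = 5.17; prior scale x_m = 8.3 → posterior scale = max = 8.30.
Posterior shape = 5.3 + 7 = 12.3.
Posterior scale x_m = 8.30.

8.30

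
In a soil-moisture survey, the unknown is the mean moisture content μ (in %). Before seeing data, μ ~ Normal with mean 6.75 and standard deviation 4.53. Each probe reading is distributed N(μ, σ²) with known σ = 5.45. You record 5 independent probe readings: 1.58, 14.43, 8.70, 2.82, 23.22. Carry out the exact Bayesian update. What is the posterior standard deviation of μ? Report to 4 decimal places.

2.1464

For Normal data with known variance σ², a Normal(μ₀, σ₀²) prior on μ is conjugate. Posterior precision = 1/σ₀² + n/σ²; posterior mean is the precision-weighted average of μ₀ and x̄.
σ₀² = 4.53² = 20.5209, σ² = 5.45² = 29.7025; σ² + n·σ₀² = 29.7025 + 5·20.5209 = 132.307.
Posterior precision = 1/σ₀² + n/σ² = 1/20.5209 + 5/29.7025 = (σ² + n·σ₀²)/(σ₀²σ²) = 132.307/(20.5209·29.7025); posterior variance σₙ² = σ₀²σ²/(σ² + n·σ₀²) = 20.5209·29.7025/132.307 = 4.606877.
Posterior SD = √σₙ² = √(20.5209·29.7025/132.307) = 2.1464.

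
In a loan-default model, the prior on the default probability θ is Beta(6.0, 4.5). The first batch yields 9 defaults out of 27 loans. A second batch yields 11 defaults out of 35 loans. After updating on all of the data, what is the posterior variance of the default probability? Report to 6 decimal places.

0.003129

The Beta prior is conjugate to a Binomial/Bernoulli likelihood; the update adds successes to α and failures to β.
After batch 1: Beta(6.0+9, 4.5+18) = Beta(15.0, 22.5).
After batch 2: Beta(15.0+11, 22.5+24) = Beta(26.0, 46.5).
Var = αβ/((α+β)²(α+β+1)) = 26.0·46.5/(72.5²·73.5) = 0.003129.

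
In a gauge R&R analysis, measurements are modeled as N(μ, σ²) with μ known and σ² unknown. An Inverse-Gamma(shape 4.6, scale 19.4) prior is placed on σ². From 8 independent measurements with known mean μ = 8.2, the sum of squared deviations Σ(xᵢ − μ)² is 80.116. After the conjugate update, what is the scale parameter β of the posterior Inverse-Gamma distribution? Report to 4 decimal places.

59.4580

With known mean μ and an Inverse-Gamma(α, β) prior on σ², the Normal likelihood is conjugate: posterior is Inv-Gamma(α + n/2, β + Σ(xᵢ−μ)²/2).
Posterior: Inv-Gamma(4.6 + 8/2, 19.4 + 80.116/2) = Inv-Gamma(8.60, 59.4580).
Posterior β = 59.4580.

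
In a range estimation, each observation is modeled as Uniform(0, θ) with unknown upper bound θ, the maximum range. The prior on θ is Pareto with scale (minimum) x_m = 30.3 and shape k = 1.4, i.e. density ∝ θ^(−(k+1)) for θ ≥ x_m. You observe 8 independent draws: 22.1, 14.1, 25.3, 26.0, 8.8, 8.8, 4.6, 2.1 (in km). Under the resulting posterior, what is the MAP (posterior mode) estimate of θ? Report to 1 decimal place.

30.3

A Pareto(scale x_m, shape k) prior on the upper bound θ of Uniform(0, θ) is conjugate: posterior is Pareto(max(x_m, max xᵢ), k + n).
Sample maximum = 26.0; prior scale x_m = 30.3 → posterior scale = max = 30.3.
Posterior shape = 1.4 + 8 = 9.4.
The Pareto density is decreasing on [x_m, ∞), so the mode is x_m = 30.3.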